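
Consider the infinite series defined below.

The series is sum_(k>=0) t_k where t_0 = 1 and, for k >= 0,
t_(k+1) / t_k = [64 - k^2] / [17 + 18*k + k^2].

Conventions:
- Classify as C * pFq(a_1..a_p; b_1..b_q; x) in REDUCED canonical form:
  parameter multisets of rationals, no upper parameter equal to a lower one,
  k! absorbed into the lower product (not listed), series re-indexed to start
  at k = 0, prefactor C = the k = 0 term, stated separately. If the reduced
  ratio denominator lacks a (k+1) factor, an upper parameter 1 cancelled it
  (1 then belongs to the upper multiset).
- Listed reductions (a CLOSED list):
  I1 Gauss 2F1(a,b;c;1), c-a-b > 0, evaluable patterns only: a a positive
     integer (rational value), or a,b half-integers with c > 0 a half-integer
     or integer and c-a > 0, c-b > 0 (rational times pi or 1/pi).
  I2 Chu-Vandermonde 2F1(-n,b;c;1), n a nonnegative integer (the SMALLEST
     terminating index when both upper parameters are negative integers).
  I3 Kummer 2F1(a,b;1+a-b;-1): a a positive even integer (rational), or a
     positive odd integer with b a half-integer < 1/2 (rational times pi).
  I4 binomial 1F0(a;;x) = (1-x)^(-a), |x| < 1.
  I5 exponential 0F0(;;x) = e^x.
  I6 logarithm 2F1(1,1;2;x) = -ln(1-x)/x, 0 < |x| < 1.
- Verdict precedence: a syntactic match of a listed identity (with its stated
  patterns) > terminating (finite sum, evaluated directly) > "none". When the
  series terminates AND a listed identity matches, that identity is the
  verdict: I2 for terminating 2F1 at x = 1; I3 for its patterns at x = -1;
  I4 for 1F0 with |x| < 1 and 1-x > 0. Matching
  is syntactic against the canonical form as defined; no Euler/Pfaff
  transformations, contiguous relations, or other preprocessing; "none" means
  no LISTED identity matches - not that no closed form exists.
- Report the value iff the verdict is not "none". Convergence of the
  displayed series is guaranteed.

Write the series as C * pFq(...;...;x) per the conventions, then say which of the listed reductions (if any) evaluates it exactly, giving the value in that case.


At argument -1: a 2F1 with upper {-8, 8}, lower {17}, scaled by C = 1. Verdict: this is Kummer's theorem (I3) (x = -1; c = 17 equals 1+a-b for upper {-8, 8}: listed pattern). Sum: 26.

First insight: t_0 being 1, roots of the ratio polynomials (C = 1, x = -1) are the negated parameters.
Ratio: r(k) = (-1) * (k-8) (k+8) / [(k+17) (k+1)] - poly over poly, x = (-1) from leading terms; C = 1 at k = 0.


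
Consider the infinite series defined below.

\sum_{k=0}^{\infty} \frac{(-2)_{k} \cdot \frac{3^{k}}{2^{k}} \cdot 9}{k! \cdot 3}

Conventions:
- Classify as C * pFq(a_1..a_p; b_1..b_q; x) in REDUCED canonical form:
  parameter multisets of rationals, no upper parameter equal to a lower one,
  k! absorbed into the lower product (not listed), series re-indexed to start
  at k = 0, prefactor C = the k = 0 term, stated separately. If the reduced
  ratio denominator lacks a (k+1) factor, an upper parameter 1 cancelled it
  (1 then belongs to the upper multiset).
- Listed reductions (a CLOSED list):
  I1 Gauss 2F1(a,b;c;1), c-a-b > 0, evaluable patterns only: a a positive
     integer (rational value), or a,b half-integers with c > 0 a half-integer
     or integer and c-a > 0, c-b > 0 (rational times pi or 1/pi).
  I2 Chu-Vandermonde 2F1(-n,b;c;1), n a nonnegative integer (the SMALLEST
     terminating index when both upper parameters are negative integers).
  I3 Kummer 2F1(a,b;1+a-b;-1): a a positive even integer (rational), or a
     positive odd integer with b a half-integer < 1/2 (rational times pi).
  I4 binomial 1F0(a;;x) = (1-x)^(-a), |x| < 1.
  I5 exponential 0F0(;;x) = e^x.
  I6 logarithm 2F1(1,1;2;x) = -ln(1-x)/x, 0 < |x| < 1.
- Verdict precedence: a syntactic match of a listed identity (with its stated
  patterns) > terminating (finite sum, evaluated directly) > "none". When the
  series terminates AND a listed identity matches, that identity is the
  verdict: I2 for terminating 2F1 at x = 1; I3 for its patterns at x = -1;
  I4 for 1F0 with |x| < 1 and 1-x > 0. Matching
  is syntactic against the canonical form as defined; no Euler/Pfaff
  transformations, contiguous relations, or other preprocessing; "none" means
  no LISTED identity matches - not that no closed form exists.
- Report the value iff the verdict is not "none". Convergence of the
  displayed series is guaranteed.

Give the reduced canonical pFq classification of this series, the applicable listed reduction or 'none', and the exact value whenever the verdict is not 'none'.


Prefactor 3, argument \frac{3}{2}: 1F0 with upper {-2} over lower {-}. Verdict: terminating. (-2)_k vanishes past k = 2, leaving a 3-term sum, computed directly. Value: \frac{3}{4}.

Key step: from the first term 3: the constant factors (C = 3) combine into one prefactor.
Consecutive-term ratio: r(k) = \frac{3}{2} * (k-2) / [(k+1)] - poly over poly, x = \frac{3}{2} from leading terms; C = 3 at k = 0.


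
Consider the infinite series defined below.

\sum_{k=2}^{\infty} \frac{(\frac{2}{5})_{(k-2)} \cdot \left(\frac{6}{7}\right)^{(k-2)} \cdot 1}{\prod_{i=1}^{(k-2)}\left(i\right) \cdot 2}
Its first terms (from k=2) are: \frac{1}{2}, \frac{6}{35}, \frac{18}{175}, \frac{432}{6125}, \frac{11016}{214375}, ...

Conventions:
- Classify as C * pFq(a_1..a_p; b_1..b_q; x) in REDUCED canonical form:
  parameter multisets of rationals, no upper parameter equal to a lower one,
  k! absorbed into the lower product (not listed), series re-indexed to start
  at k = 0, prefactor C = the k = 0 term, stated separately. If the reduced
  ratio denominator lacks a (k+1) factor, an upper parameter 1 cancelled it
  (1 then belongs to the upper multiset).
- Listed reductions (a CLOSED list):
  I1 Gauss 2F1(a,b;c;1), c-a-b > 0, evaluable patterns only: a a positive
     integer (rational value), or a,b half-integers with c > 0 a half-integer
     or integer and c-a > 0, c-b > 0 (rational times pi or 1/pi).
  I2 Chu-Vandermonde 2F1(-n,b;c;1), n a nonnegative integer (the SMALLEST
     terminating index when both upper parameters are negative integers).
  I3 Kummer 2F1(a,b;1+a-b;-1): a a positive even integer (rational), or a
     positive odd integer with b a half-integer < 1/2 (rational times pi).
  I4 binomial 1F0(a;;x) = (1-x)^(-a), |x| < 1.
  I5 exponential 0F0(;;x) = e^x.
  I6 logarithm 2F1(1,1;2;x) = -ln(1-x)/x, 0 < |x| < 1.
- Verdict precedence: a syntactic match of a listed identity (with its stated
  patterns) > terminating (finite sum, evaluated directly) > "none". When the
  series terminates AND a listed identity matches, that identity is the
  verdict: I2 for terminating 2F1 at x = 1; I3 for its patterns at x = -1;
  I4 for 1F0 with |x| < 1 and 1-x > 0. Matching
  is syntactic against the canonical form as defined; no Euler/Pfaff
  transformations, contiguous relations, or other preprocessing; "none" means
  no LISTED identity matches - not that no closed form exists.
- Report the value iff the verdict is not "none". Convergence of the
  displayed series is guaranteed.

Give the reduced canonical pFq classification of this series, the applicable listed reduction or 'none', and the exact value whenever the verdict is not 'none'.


With C = \frac{1}{2}: the canonical form is 1F0(\frac{2}{5}; -; \frac{6}{7}). Verdict: binomial (I4) matches (the 1F0 binomial series: exponent -2/5, x = \frac{6}{7}). Value: \frac{1}{2} \cdot \left(\frac{1}{7}\right)^{-\frac{2}{5}}.

The tell: x = \frac{6}{7} and the constant factors (C = 1/2) combine into one prefactor.
Term ratio: r(k) = \frac{6}{7} * (k+\frac{2}{5}) / [(k+1)] - rational; roots negated = parameters, x = \frac{6}{7}, C = \frac{1}{2}.


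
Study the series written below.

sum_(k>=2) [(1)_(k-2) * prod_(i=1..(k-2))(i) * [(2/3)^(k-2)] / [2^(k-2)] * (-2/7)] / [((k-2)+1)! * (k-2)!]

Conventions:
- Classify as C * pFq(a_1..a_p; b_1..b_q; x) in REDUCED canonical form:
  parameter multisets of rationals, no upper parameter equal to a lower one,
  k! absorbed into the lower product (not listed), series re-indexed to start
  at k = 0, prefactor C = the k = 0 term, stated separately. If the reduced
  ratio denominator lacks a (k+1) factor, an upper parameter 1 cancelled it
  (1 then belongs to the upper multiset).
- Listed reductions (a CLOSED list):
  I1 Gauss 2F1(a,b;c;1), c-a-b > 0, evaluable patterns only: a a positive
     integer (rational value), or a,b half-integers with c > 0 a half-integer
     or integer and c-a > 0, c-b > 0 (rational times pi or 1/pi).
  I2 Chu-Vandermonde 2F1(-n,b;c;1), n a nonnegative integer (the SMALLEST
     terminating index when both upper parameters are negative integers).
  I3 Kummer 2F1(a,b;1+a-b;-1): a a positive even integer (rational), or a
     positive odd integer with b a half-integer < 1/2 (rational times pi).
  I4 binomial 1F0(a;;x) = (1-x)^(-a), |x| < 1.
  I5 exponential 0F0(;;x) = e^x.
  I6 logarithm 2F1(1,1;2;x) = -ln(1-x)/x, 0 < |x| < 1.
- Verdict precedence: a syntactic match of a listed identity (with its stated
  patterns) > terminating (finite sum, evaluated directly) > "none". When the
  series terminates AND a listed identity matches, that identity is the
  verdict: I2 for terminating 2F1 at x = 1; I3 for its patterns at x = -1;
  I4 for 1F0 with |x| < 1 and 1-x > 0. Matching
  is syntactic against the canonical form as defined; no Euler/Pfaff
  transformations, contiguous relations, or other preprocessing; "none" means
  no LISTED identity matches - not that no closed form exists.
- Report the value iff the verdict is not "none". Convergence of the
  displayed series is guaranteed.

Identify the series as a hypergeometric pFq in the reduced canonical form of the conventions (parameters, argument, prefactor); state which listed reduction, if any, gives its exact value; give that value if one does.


Key observation: from the first term -2/7: the denominator's factorial ratio (C = -2/7, x = 1/3) is a lower Pochhammer.
Consecutive-term ratio: r(k) = (1/3) * (k+1) (k+1) / [(k+2) (k+1)] - poly over poly, x = (1/3) from leading terms; C = -2/7 at k = 0.

Prefactor -2/7, argument 1/3: 2F1 with upper {1, 1} over lower {2}. Verdict (x = 1/3): logarithm (I6) applies (the logarithm: parameters (1,1;2), x = 1/3). Exact value: (6/7) * ln(2/3).


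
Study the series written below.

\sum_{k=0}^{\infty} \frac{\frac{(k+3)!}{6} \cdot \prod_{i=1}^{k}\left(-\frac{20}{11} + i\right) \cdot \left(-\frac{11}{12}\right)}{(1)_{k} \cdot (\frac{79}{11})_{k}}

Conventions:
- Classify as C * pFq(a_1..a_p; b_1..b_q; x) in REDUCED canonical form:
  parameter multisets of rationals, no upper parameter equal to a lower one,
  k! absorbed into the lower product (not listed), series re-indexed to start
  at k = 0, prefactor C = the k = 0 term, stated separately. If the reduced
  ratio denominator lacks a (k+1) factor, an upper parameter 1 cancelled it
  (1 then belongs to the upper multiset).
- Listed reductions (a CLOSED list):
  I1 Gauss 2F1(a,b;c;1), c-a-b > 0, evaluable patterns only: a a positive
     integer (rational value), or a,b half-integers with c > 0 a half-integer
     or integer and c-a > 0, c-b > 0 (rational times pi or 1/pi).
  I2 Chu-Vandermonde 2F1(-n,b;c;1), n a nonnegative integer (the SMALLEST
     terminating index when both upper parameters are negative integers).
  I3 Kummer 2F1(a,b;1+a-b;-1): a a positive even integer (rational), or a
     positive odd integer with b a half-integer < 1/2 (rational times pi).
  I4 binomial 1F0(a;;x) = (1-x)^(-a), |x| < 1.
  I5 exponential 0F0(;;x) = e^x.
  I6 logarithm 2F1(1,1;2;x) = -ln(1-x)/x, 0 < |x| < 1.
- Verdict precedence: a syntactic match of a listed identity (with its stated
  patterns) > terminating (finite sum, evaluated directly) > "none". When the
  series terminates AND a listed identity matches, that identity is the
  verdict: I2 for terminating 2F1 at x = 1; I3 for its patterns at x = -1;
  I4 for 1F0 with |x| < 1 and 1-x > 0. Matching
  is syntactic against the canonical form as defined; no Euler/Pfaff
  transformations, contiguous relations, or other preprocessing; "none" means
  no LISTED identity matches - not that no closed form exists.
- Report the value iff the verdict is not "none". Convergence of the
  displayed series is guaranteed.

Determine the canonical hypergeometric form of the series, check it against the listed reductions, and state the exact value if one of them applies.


Reduced: x = 1, 2F1, upper = {-\frac{9}{11}, 4}, lower = {\frac{79}{11}}, C = -\frac{11}{12}. Verdict: Gauss's theorem (I1) matches (x = 1: the Gamma ratio telescopes since c-a-b = 4 > 0 and a = 4 in Z>0). Its exact value is -\frac{7429}{15972}.

First insight: t_0 = -\frac{11}{12} here, and the running product (prefactor -11/12) telescopes to a rising factorial.
Term ratio: r(k) = 1 * (k-\frac{9}{11}) (k+4) / [(k+\frac{79}{11}) (k+1)] - rational in k, leading ratio 1; with t_0 = -\frac{11}{12}, classification follows.


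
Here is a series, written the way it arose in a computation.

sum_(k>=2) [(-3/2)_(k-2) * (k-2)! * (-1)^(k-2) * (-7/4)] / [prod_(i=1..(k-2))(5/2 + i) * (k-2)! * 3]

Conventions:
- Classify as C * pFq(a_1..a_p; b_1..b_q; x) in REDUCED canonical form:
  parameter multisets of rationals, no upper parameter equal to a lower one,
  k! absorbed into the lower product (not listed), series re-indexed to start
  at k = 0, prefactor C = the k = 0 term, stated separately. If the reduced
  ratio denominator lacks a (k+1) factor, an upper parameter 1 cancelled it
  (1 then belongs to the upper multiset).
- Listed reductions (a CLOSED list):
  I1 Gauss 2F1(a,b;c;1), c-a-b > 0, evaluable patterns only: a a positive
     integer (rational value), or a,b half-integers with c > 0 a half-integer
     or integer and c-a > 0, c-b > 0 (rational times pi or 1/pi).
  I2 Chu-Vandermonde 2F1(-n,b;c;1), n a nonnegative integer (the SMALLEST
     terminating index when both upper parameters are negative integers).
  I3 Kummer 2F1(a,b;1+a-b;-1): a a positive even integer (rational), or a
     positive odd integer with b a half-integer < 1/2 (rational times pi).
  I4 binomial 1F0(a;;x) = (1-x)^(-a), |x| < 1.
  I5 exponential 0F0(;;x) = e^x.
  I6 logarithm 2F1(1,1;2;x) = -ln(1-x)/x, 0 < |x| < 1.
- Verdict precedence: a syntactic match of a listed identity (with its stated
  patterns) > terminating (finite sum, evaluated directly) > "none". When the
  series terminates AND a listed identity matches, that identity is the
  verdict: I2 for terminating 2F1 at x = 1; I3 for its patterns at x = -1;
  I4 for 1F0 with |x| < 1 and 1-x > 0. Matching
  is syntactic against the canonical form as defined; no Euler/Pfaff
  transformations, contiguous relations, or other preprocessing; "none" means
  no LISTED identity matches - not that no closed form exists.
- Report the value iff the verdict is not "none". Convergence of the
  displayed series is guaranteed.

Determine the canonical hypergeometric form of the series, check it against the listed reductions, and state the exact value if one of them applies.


Canonical form: C = -7/12 times 2F1 with upper {-3/2, 1}, lower {7/2}, x = -1. Verdict: this is the Kummer evaluation I3 (x = -1; c = 7/2 equals 1+a-b for upper {-3/2, 1}: listed pattern). Sum: (-35/128) * pi.

Key step: with t_0 = -7/12, the constant factors (C = -7/12, x = -1) combine into one prefactor.
Adjacent-term ratio: r(k) = (-1) * (k-3/2) (k+1) / [(k+7/2) (k+1)] ; factor over Q: parameters, x = (-1), and C = -7/12.


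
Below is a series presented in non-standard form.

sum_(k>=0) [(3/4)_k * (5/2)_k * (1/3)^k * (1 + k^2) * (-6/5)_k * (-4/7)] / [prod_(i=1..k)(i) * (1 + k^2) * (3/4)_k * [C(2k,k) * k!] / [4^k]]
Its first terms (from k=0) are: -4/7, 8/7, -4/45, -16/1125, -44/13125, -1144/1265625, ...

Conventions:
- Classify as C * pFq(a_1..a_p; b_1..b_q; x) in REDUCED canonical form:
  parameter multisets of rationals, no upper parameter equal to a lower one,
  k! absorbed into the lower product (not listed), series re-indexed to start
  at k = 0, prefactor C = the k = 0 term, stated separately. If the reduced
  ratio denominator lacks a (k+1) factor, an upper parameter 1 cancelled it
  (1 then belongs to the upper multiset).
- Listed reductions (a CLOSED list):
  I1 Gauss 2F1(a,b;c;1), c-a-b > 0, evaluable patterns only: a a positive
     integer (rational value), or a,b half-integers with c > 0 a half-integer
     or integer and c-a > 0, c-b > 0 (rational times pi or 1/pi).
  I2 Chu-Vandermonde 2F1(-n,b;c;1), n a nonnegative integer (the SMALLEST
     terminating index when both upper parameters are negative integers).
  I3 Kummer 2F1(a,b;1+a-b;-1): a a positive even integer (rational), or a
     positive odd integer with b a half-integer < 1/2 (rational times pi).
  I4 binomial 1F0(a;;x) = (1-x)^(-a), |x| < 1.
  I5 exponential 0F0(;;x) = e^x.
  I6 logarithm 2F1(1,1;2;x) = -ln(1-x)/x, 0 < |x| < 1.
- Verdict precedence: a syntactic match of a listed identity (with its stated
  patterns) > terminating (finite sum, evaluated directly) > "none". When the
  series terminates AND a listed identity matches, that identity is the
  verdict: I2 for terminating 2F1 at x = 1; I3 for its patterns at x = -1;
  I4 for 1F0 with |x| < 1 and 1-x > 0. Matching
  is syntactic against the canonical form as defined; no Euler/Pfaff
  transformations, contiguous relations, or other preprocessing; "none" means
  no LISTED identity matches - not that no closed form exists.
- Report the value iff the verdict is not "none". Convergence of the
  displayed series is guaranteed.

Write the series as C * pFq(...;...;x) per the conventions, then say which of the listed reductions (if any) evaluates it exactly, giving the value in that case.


The series (x = 1/3) is 2F1: upper {-6/5, 5/2}, lower {1/2}, prefactor -4/7. Verdict: none. No listed pattern accepts 2F1(-6/5, 5/2; 1/2; 1/3).

First insight: x = (1/3) and the product of the first k integers (C = -4/7) is k!.
Consecutive-term ratio: r(k) = (1/3) * (k-6/5) (k+5/2) / [(k+1/2) (k+1)] - rational; roots negated = parameters, x = (1/3), C = -4/7.


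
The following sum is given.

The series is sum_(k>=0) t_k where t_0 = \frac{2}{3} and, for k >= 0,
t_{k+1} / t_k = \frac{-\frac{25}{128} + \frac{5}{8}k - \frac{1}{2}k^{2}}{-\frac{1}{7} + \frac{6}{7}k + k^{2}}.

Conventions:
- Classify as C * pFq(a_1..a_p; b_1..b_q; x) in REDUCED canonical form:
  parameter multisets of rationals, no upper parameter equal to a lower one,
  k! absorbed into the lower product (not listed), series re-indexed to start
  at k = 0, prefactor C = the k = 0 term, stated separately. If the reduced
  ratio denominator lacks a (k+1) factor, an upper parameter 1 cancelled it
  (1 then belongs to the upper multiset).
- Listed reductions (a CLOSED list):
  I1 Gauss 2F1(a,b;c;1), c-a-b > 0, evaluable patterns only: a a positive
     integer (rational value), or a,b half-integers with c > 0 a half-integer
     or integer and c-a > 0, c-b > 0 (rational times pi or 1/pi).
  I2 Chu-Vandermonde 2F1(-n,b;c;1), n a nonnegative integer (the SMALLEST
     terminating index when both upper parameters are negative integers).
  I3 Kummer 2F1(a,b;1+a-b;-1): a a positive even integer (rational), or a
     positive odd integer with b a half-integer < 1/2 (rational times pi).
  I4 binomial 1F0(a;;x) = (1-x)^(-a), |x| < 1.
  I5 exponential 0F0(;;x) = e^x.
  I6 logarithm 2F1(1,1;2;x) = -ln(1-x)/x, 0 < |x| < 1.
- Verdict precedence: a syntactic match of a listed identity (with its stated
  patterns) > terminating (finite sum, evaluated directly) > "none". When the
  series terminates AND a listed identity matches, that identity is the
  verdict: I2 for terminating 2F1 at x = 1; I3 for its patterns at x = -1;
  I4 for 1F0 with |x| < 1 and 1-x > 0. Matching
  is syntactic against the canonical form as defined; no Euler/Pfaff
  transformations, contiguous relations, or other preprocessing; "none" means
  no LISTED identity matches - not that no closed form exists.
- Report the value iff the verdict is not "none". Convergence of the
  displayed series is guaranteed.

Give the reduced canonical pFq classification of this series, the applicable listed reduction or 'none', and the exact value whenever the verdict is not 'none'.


x = -\frac{1}{2} here; the reduced form reads 2F1, upper {-\frac{5}{8}, -\frac{5}{8}}, lower {-\frac{1}{7}}, C = \frac{2}{3}. Verdict: none here - no I1-I6 shape fits x = -\frac{1}{2} with lower {-\frac{1}{7}}.

Structural cue: t_0 = \frac{2}{3} here, and the expanded ratio factors over Q; prefactor 2/3, roots give parameters.
Term ratio: r(k) = -\frac{1}{2} * (k-\frac{5}{8}) (k-\frac{5}{8}) / [(k-\frac{1}{7}) (k+1)] - rational; roots negated = parameters, x = -\frac{1}{2}, C = \frac{2}{3}.


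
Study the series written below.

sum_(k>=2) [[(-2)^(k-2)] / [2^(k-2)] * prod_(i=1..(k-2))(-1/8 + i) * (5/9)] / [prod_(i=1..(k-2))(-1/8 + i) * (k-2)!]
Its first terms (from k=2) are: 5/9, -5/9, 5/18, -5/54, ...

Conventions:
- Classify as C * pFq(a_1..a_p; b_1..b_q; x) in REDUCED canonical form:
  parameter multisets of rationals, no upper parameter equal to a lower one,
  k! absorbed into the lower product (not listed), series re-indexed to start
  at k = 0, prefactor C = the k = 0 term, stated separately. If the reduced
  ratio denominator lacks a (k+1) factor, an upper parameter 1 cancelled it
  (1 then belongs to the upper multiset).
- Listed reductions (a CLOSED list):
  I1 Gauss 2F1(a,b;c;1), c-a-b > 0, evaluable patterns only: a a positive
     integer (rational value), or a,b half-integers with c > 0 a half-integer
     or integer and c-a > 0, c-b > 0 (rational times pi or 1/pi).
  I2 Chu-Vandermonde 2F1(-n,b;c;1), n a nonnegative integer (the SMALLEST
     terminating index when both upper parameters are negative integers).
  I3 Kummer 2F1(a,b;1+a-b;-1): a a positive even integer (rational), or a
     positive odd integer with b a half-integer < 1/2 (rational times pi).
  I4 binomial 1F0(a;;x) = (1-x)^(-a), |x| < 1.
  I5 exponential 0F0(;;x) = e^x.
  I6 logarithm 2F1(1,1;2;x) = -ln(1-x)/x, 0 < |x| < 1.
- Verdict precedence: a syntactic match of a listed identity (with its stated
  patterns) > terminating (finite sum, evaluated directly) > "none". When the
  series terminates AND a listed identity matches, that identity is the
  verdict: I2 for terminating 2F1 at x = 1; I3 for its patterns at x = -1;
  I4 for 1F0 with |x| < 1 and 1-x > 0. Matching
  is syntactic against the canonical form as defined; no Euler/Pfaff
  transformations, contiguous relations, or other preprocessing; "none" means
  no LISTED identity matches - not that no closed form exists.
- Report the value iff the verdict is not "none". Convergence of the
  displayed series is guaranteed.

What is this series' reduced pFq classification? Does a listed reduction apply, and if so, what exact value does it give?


The series (x = -1) is 0F0: upper {-}, lower {-}, prefactor 5/9. Verdict (x = -1): the I5 exponential reduction applies (the 0F0 exponential series at x = -1). Sum: (5/9) * e^(-1).

First insight: from the first term 5/9: the two k-th powers (prefactor 5/9) combine into one argument.
Term ratio: r(k) = (-1) * 1 / [(k+1)] ; factor over Q: parameters, x = (-1), and C = 5/9.


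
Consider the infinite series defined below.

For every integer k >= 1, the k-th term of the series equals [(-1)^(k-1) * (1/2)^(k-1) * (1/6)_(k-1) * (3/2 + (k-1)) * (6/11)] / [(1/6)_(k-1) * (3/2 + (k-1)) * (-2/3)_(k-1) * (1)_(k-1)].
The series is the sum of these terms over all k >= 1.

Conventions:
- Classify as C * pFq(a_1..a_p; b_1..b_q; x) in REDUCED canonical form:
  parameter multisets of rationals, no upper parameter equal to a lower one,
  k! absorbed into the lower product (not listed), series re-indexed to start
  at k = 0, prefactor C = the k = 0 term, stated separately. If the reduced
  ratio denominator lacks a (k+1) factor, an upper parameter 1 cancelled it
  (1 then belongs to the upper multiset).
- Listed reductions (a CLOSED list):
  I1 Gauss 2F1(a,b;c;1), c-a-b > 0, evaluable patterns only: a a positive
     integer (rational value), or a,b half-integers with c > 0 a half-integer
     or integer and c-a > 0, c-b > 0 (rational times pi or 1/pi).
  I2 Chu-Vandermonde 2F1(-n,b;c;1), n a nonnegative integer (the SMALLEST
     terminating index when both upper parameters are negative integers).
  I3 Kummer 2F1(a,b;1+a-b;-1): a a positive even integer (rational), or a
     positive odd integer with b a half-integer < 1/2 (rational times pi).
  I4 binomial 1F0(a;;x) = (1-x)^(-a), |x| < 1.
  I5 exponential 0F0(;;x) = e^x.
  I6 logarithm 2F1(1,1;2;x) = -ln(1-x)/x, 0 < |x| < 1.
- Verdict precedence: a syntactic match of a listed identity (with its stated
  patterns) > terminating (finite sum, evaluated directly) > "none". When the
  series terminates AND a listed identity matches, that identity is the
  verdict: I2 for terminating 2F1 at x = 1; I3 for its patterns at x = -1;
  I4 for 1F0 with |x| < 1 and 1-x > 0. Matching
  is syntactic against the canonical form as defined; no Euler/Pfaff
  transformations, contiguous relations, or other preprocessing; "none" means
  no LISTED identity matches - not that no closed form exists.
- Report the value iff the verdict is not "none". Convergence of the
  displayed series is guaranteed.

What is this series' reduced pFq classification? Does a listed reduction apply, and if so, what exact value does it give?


Prefactor 6/11, argument -1/2: 0F1 with upper {-} over lower {-2/3}. Verdict: none (x = -1/2): each listed identity misses the multisets {-} ; {-2/3}.

Key observation: x = (-1/2) and (1)_k (C = 6/11, x = -1/2) is k! itself.
Step ratio: r(k) = (-1/2) * 1 / [(k-2/3) (k+1)] - poly over poly, x = (-1/2) from leading terms; C = 6/11 at k = 0.


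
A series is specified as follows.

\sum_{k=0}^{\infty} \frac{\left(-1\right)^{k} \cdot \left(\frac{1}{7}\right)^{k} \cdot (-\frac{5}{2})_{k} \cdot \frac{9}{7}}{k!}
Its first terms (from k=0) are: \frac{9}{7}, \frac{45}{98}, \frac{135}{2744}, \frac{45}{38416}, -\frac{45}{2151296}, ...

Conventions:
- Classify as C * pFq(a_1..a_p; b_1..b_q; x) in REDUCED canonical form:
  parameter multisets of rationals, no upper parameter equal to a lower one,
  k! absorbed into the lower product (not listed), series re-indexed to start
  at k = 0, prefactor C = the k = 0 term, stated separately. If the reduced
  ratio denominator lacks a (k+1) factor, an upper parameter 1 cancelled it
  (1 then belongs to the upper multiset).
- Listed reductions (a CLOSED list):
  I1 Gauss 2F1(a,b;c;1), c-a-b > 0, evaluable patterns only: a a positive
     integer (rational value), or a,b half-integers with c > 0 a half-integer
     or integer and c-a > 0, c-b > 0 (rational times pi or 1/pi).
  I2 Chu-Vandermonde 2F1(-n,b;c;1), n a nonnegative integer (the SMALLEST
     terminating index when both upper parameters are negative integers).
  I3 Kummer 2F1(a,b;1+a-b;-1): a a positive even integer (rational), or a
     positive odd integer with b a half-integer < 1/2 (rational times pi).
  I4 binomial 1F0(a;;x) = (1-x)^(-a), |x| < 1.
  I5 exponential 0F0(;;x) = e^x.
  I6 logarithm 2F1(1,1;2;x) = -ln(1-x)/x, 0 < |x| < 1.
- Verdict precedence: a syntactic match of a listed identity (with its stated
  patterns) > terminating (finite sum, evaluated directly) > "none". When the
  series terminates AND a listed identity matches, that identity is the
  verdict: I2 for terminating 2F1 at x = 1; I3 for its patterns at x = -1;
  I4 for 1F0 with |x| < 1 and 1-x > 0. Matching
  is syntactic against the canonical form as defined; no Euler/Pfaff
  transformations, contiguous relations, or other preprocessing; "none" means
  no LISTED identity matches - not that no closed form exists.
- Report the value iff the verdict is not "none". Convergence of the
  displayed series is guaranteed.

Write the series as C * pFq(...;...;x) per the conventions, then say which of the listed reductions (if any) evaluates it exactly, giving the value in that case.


Structural cue: from the first term \frac{9}{7}: the (-1)^k factor (prefactor 9/7) folds into the argument's sign.
Adjacent-term ratio: r(k) = -\frac{1}{7} * (k-\frac{5}{2}) / [(k+1)] - poly over poly, x = -\frac{1}{7} from leading terms; C = \frac{9}{7} at k = 0.

x = -\frac{1}{7} here; the reduced form reads 1F0, upper {-\frac{5}{2}}, lower {-}, C = \frac{9}{7}. Verdict: binomial (I4) applies (the 1F0 binomial series: exponent 5/2, x = -\frac{1}{7}). Value: \frac{9}{7} \cdot \left(\frac{8}{7}\right)^{\frac{5}{2}}.


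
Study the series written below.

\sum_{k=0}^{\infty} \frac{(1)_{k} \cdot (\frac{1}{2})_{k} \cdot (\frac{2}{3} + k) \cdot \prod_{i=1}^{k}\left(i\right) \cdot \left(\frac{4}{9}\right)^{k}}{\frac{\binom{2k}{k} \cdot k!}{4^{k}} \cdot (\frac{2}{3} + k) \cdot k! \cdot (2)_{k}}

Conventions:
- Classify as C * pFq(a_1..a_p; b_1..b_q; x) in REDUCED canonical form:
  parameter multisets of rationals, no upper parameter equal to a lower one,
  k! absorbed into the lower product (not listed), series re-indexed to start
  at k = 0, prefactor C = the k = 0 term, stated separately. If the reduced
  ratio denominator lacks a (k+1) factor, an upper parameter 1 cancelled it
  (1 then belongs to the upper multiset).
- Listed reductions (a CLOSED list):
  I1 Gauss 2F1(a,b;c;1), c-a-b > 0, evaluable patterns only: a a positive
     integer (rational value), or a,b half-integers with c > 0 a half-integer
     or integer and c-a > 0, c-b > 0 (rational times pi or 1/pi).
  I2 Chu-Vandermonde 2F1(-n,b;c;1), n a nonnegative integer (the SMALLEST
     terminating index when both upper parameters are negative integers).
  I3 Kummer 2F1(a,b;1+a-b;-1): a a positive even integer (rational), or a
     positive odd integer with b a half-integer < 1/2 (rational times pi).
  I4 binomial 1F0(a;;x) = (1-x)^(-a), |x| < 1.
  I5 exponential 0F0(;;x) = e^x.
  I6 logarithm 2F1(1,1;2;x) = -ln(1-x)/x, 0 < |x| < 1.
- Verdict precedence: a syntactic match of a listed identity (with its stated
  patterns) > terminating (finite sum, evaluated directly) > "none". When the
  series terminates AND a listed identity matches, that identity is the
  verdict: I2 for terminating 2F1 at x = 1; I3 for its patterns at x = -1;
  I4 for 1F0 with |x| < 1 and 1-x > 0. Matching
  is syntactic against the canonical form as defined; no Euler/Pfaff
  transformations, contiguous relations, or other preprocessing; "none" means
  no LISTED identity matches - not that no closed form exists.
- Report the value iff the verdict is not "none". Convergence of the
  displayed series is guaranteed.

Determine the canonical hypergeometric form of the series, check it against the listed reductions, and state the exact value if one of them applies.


The series (x = \frac{4}{9}) is 2F1: upper {1, 1}, lower {2}, prefactor 1. Verdict: the I6 logarithm reduction fires (the logarithm: parameters (1,1;2), x = \frac{4}{9}). Sum: \left(-\frac{9}{4}\right) \cdot \ln\left(\frac{5}{9}\right).

The tell: from the first term 1: k + 2/3 divides numerator and denominator alike; C = 1 after cancelling.
Term ratio: r(k) = \frac{4}{9} * (k+1) (k+1) / [(k+2) (k+1)] - rational in k, leading ratio \frac{4}{9}; with t_0 = 1, classification follows.


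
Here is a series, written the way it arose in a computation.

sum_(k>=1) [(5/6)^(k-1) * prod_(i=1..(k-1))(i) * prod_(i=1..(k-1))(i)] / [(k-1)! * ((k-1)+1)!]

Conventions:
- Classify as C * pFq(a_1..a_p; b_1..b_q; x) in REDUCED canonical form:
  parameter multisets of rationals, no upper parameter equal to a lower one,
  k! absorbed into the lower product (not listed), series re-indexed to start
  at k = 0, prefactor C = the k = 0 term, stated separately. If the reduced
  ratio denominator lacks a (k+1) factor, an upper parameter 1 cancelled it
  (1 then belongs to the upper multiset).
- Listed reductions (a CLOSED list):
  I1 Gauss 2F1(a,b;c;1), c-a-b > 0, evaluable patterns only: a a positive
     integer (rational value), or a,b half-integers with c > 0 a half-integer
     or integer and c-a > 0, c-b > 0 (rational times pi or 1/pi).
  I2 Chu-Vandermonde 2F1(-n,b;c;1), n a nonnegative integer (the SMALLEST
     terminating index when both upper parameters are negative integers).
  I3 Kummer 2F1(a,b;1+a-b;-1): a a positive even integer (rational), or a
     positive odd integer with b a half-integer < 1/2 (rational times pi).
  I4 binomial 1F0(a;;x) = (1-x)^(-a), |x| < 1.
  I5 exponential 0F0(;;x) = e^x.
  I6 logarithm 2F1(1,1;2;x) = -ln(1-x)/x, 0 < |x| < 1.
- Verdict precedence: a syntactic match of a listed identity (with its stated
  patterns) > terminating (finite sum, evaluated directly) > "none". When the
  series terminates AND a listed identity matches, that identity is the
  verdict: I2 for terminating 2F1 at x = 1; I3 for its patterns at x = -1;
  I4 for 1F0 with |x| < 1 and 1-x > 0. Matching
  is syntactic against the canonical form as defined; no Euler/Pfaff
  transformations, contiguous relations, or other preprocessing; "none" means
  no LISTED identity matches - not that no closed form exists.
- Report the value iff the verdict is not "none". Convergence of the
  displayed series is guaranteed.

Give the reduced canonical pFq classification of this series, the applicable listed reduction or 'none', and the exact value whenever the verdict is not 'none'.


Canonical form: C = 1 times 2F1 with upper {1, 1}, lower {2}, x = 5/6. Verdict: the logarithmic series (I6) applies (the logarithm: parameters (1,1;2), x = 5/6). Sum: (-6/5) * ln(1/6).

Key observation: x = (5/6) and the running product (prefactor 1) telescopes to a rising factorial.
Consecutive-term ratio: r(k) = (5/6) * (k+1) (k+1) / [(k+2) (k+1)] - rational in k. x = (5/6); t_0 = 1; negate the roots.


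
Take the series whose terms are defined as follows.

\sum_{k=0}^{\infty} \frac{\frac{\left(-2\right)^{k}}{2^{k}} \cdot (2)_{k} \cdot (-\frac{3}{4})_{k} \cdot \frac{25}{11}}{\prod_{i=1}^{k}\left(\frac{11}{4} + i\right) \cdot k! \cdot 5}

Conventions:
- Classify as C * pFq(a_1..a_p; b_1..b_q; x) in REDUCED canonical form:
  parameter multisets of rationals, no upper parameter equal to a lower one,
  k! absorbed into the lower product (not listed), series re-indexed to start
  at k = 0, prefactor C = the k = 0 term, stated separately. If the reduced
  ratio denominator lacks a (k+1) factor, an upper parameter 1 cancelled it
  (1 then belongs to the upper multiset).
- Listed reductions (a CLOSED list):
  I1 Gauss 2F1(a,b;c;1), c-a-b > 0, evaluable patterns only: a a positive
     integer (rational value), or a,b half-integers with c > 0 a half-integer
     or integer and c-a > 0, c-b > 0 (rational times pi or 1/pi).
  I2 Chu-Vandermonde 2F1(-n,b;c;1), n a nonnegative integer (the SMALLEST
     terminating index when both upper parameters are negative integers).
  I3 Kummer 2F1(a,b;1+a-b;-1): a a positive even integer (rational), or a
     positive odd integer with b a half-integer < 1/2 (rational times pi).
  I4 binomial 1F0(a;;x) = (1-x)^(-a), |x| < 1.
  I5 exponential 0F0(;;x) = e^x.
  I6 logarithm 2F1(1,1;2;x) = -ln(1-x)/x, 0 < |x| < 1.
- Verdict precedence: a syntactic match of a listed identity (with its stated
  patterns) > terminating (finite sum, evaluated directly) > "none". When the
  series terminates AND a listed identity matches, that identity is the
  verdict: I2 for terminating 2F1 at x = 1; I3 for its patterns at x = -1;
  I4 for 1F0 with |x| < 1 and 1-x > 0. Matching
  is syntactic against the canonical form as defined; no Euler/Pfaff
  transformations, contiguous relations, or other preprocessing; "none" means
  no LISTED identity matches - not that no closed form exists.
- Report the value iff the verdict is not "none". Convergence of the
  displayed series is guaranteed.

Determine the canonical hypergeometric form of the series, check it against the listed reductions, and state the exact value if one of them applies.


Key observation: t_0 = \frac{5}{11} here, and the constant factors (prefactor 5/11) combine into one prefactor.
Adjacent-term ratio: r(k) = -1 * (k-\frac{3}{4}) (k+2) / [(k+\frac{15}{4}) (k+1)] ; factor over Q: parameters, x = -1, and C = \frac{5}{11}.

x = -1 here; the reduced form reads 2F1, upper {-\frac{3}{4}, 2}, lower {\frac{15}{4}}, C = \frac{5}{11}. Verdict: this is the Kummer evaluation I3 (x = -1; c = \frac{15}{4} equals 1+a-b for upper {-\frac{3}{4}, 2}: listed pattern). Hence: \frac{5}{8}.


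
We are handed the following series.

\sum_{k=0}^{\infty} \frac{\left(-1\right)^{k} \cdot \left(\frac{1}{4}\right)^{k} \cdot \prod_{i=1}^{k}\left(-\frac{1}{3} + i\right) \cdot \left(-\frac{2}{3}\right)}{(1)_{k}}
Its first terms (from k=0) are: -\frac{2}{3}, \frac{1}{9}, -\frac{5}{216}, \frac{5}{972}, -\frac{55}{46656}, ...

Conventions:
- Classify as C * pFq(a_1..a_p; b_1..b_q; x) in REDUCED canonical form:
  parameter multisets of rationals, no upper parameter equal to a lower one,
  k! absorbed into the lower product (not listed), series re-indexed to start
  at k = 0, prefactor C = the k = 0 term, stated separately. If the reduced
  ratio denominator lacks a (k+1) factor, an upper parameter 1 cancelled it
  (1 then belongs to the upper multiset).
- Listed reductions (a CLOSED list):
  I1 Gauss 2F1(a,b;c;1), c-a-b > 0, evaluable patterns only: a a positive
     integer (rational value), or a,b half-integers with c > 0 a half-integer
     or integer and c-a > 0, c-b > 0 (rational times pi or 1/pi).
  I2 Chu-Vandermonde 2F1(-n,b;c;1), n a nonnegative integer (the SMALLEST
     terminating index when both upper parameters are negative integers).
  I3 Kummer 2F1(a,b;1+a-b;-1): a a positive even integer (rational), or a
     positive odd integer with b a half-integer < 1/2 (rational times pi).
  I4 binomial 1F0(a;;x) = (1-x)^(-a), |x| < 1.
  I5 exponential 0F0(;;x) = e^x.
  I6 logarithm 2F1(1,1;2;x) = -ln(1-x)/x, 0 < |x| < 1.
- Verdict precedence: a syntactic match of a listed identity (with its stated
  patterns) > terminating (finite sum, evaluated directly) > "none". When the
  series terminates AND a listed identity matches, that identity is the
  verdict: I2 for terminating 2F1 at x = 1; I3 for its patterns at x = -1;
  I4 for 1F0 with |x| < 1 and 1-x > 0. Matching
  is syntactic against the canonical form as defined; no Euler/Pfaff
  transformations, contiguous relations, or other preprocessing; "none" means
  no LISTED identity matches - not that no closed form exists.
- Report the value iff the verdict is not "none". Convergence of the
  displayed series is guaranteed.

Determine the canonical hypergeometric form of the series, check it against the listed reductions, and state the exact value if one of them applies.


The series (x = -\frac{1}{4}) is 1F0: upper {\frac{2}{3}}, lower {-}, prefactor -\frac{2}{3}. Verdict: binomial (I4) matches (the 1F0 binomial series: exponent -2/3, x = -\frac{1}{4}). Value: \left(-\frac{2}{3}\right) \cdot \left(\frac{5}{4}\right)^{-\frac{2}{3}}.

First insight: with t_0 = -\frac{2}{3}, the running product (prefactor -2/3) telescopes to a rising factorial.
Ratio: r(k) = -\frac{1}{4} * (k+\frac{2}{3}) / [(k+1)] - rational in k. x = -\frac{1}{4}; t_0 = -\frac{2}{3}; negate the roots.


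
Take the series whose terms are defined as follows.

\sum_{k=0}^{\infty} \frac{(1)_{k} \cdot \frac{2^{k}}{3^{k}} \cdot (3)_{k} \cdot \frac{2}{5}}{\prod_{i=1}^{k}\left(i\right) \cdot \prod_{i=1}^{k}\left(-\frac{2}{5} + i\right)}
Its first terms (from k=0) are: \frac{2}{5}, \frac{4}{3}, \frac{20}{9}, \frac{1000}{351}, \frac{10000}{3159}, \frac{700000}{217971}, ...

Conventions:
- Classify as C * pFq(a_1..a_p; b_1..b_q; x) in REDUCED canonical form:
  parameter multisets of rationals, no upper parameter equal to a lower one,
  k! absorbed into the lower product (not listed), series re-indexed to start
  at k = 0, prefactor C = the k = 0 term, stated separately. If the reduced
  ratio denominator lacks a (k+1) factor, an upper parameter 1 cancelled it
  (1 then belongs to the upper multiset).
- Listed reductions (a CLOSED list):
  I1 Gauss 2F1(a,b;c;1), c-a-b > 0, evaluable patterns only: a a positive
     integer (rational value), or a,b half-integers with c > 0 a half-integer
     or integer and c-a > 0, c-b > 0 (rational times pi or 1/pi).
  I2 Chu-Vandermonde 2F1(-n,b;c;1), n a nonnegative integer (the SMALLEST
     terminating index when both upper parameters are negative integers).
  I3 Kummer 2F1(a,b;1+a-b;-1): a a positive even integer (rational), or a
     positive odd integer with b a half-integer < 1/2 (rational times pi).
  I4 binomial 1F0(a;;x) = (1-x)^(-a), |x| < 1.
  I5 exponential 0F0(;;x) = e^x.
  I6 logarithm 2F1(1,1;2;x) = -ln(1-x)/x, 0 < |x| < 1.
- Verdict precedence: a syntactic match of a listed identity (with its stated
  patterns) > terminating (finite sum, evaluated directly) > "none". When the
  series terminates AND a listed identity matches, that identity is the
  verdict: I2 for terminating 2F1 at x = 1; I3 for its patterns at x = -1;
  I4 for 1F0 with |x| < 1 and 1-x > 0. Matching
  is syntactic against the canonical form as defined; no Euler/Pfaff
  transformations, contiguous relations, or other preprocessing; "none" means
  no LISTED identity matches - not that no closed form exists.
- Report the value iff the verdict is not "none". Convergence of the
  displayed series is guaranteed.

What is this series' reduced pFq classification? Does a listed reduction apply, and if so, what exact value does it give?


Classification (C = \frac{2}{5}): 2F1 with upper {1, 3}, lower {\frac{3}{5}}, argument x = \frac{2}{3}. Verdict: none here - no I1-I6 shape fits x = \frac{2}{3} with lower {\frac{3}{5}}.

First insight: from the first term \frac{2}{5}: the lower running product (C = 2/5) is a rising factorial.
Ratio: r(k) = \frac{2}{3} * (k+1) (k+3) / [(k+\frac{3}{5}) (k+1)] - rational in k, leading ratio \frac{2}{3}; with t_0 = \frac{2}{5}, classification follows.
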